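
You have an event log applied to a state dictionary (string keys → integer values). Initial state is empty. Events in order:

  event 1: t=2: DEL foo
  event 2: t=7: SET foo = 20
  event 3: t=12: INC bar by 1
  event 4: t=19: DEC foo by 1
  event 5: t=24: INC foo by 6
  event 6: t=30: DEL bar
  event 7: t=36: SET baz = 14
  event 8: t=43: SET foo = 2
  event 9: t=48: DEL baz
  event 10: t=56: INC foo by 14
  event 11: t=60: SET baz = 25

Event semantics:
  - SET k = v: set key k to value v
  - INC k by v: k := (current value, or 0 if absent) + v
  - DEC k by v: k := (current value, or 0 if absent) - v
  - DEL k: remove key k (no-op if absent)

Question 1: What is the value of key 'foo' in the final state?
Answer: 16

Derivation:
Track key 'foo' through all 11 events:
  event 1 (t=2: DEL foo): foo (absent) -> (absent)
  event 2 (t=7: SET foo = 20): foo (absent) -> 20
  event 3 (t=12: INC bar by 1): foo unchanged
  event 4 (t=19: DEC foo by 1): foo 20 -> 19
  event 5 (t=24: INC foo by 6): foo 19 -> 25
  event 6 (t=30: DEL bar): foo unchanged
  event 7 (t=36: SET baz = 14): foo unchanged
  event 8 (t=43: SET foo = 2): foo 25 -> 2
  event 9 (t=48: DEL baz): foo unchanged
  event 10 (t=56: INC foo by 14): foo 2 -> 16
  event 11 (t=60: SET baz = 25): foo unchanged
Final: foo = 16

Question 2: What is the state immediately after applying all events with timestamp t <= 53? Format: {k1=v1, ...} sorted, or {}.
Apply events with t <= 53 (9 events):
  after event 1 (t=2: DEL foo): {}
  after event 2 (t=7: SET foo = 20): {foo=20}
  after event 3 (t=12: INC bar by 1): {bar=1, foo=20}
  after event 4 (t=19: DEC foo by 1): {bar=1, foo=19}
  after event 5 (t=24: INC foo by 6): {bar=1, foo=25}
  after event 6 (t=30: DEL bar): {foo=25}
  after event 7 (t=36: SET baz = 14): {baz=14, foo=25}
  after event 8 (t=43: SET foo = 2): {baz=14, foo=2}
  after event 9 (t=48: DEL baz): {foo=2}

Answer: {foo=2}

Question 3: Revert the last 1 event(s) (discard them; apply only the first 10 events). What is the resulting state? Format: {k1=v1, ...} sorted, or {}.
Answer: {foo=16}

Derivation:
Keep first 10 events (discard last 1):
  after event 1 (t=2: DEL foo): {}
  after event 2 (t=7: SET foo = 20): {foo=20}
  after event 3 (t=12: INC bar by 1): {bar=1, foo=20}
  after event 4 (t=19: DEC foo by 1): {bar=1, foo=19}
  after event 5 (t=24: INC foo by 6): {bar=1, foo=25}
  after event 6 (t=30: DEL bar): {foo=25}
  after event 7 (t=36: SET baz = 14): {baz=14, foo=25}
  after event 8 (t=43: SET foo = 2): {baz=14, foo=2}
  after event 9 (t=48: DEL baz): {foo=2}
  after event 10 (t=56: INC foo by 14): {foo=16}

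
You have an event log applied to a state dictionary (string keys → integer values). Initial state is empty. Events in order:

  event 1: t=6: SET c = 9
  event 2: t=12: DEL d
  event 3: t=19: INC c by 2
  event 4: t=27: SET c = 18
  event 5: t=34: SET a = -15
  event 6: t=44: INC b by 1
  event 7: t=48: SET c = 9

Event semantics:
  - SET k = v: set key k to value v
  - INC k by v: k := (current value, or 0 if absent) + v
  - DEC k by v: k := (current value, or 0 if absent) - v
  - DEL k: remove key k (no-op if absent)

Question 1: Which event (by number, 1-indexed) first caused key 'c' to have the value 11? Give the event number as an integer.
Looking for first event where c becomes 11:
  event 1: c = 9
  event 2: c = 9
  event 3: c 9 -> 11  <-- first match

Answer: 3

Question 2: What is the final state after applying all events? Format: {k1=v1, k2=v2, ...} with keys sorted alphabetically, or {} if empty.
  after event 1 (t=6: SET c = 9): {c=9}
  after event 2 (t=12: DEL d): {c=9}
  after event 3 (t=19: INC c by 2): {c=11}
  after event 4 (t=27: SET c = 18): {c=18}
  after event 5 (t=34: SET a = -15): {a=-15, c=18}
  after event 6 (t=44: INC b by 1): {a=-15, b=1, c=18}
  after event 7 (t=48: SET c = 9): {a=-15, b=1, c=9}

Answer: {a=-15, b=1, c=9}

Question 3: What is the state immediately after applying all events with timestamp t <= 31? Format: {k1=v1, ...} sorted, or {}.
Answer: {c=18}

Derivation:
Apply events with t <= 31 (4 events):
  after event 1 (t=6: SET c = 9): {c=9}
  after event 2 (t=12: DEL d): {c=9}
  after event 3 (t=19: INC c by 2): {c=11}
  after event 4 (t=27: SET c = 18): {c=18}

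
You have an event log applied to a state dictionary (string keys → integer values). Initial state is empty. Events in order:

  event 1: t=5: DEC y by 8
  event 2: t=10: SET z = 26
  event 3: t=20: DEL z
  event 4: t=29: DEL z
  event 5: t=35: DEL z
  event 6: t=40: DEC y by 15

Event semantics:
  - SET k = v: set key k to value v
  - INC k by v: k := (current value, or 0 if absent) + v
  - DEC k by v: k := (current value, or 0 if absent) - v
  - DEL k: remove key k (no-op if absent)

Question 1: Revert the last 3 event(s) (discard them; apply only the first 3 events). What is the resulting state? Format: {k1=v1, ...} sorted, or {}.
Keep first 3 events (discard last 3):
  after event 1 (t=5: DEC y by 8): {y=-8}
  after event 2 (t=10: SET z = 26): {y=-8, z=26}
  after event 3 (t=20: DEL z): {y=-8}

Answer: {y=-8}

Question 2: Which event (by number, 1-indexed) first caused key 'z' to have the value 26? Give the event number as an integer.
Answer: 2

Derivation:
Looking for first event where z becomes 26:
  event 2: z (absent) -> 26  <-- first match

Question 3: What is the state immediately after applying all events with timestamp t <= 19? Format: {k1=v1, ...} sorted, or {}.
Apply events with t <= 19 (2 events):
  after event 1 (t=5: DEC y by 8): {y=-8}
  after event 2 (t=10: SET z = 26): {y=-8, z=26}

Answer: {y=-8, z=26}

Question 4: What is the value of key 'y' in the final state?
Track key 'y' through all 6 events:
  event 1 (t=5: DEC y by 8): y (absent) -> -8
  event 2 (t=10: SET z = 26): y unchanged
  event 3 (t=20: DEL z): y unchanged
  event 4 (t=29: DEL z): y unchanged
  event 5 (t=35: DEL z): y unchanged
  event 6 (t=40: DEC y by 15): y -8 -> -23
Final: y = -23

Answer: -23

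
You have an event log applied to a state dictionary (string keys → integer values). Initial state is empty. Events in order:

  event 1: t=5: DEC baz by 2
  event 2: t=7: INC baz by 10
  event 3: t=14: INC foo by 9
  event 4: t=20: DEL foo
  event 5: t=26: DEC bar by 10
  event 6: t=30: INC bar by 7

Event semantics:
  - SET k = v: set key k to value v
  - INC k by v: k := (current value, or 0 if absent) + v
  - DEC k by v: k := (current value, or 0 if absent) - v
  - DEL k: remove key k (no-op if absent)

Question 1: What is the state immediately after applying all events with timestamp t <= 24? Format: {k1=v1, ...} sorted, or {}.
Answer: {baz=8}

Derivation:
Apply events with t <= 24 (4 events):
  after event 1 (t=5: DEC baz by 2): {baz=-2}
  after event 2 (t=7: INC baz by 10): {baz=8}
  after event 3 (t=14: INC foo by 9): {baz=8, foo=9}
  after event 4 (t=20: DEL foo): {baz=8}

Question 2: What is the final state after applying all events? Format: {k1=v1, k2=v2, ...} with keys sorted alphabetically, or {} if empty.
  after event 1 (t=5: DEC baz by 2): {baz=-2}
  after event 2 (t=7: INC baz by 10): {baz=8}
  after event 3 (t=14: INC foo by 9): {baz=8, foo=9}
  after event 4 (t=20: DEL foo): {baz=8}
  after event 5 (t=26: DEC bar by 10): {bar=-10, baz=8}
  after event 6 (t=30: INC bar by 7): {bar=-3, baz=8}

Answer: {bar=-3, baz=8}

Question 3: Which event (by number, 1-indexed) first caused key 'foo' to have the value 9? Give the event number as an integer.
Answer: 3

Derivation:
Looking for first event where foo becomes 9:
  event 3: foo (absent) -> 9  <-- first match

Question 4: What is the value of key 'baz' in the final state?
Track key 'baz' through all 6 events:
  event 1 (t=5: DEC baz by 2): baz (absent) -> -2
  event 2 (t=7: INC baz by 10): baz -2 -> 8
  event 3 (t=14: INC foo by 9): baz unchanged
  event 4 (t=20: DEL foo): baz unchanged
  event 5 (t=26: DEC bar by 10): baz unchanged
  event 6 (t=30: INC bar by 7): baz unchanged
Final: baz = 8

Answer: 8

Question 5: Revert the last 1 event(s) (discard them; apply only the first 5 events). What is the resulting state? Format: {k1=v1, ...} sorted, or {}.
Keep first 5 events (discard last 1):
  after event 1 (t=5: DEC baz by 2): {baz=-2}
  after event 2 (t=7: INC baz by 10): {baz=8}
  after event 3 (t=14: INC foo by 9): {baz=8, foo=9}
  after event 4 (t=20: DEL foo): {baz=8}
  after event 5 (t=26: DEC bar by 10): {bar=-10, baz=8}

Answer: {bar=-10, baz=8}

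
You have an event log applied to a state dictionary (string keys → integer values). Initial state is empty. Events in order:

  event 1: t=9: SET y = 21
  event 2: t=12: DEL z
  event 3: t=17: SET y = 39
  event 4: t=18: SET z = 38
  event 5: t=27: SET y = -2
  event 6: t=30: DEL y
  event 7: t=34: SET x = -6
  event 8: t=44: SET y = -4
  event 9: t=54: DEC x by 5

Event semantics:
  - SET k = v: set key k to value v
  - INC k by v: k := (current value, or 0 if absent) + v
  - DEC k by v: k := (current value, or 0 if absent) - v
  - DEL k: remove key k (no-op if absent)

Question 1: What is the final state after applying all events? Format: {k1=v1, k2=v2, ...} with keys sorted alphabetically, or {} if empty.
  after event 1 (t=9: SET y = 21): {y=21}
  after event 2 (t=12: DEL z): {y=21}
  after event 3 (t=17: SET y = 39): {y=39}
  after event 4 (t=18: SET z = 38): {y=39, z=38}
  after event 5 (t=27: SET y = -2): {y=-2, z=38}
  after event 6 (t=30: DEL y): {z=38}
  after event 7 (t=34: SET x = -6): {x=-6, z=38}
  after event 8 (t=44: SET y = -4): {x=-6, y=-4, z=38}
  after event 9 (t=54: DEC x by 5): {x=-11, y=-4, z=38}

Answer: {x=-11, y=-4, z=38}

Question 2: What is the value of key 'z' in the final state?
Track key 'z' through all 9 events:
  event 1 (t=9: SET y = 21): z unchanged
  event 2 (t=12: DEL z): z (absent) -> (absent)
  event 3 (t=17: SET y = 39): z unchanged
  event 4 (t=18: SET z = 38): z (absent) -> 38
  event 5 (t=27: SET y = -2): z unchanged
  event 6 (t=30: DEL y): z unchanged
  event 7 (t=34: SET x = -6): z unchanged
  event 8 (t=44: SET y = -4): z unchanged
  event 9 (t=54: DEC x by 5): z unchanged
Final: z = 38

Answer: 38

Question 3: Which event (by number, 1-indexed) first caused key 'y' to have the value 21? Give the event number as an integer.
Looking for first event where y becomes 21:
  event 1: y (absent) -> 21  <-- first match

Answer: 1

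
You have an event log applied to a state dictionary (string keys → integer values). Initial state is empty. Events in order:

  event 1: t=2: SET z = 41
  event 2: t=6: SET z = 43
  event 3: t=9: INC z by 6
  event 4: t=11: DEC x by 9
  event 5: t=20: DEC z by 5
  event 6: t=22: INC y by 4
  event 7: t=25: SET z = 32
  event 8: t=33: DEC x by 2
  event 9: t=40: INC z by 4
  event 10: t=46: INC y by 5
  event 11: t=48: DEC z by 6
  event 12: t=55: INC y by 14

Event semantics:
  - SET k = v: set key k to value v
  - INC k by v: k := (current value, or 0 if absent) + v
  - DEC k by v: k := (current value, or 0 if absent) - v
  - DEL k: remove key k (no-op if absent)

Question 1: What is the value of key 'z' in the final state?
Track key 'z' through all 12 events:
  event 1 (t=2: SET z = 41): z (absent) -> 41
  event 2 (t=6: SET z = 43): z 41 -> 43
  event 3 (t=9: INC z by 6): z 43 -> 49
  event 4 (t=11: DEC x by 9): z unchanged
  event 5 (t=20: DEC z by 5): z 49 -> 44
  event 6 (t=22: INC y by 4): z unchanged
  event 7 (t=25: SET z = 32): z 44 -> 32
  event 8 (t=33: DEC x by 2): z unchanged
  event 9 (t=40: INC z by 4): z 32 -> 36
  event 10 (t=46: INC y by 5): z unchanged
  event 11 (t=48: DEC z by 6): z 36 -> 30
  event 12 (t=55: INC y by 14): z unchanged
Final: z = 30

Answer: 30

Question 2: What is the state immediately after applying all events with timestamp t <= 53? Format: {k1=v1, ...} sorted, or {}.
Apply events with t <= 53 (11 events):
  after event 1 (t=2: SET z = 41): {z=41}
  after event 2 (t=6: SET z = 43): {z=43}
  after event 3 (t=9: INC z by 6): {z=49}
  after event 4 (t=11: DEC x by 9): {x=-9, z=49}
  after event 5 (t=20: DEC z by 5): {x=-9, z=44}
  after event 6 (t=22: INC y by 4): {x=-9, y=4, z=44}
  after event 7 (t=25: SET z = 32): {x=-9, y=4, z=32}
  after event 8 (t=33: DEC x by 2): {x=-11, y=4, z=32}
  after event 9 (t=40: INC z by 4): {x=-11, y=4, z=36}
  after event 10 (t=46: INC y by 5): {x=-11, y=9, z=36}
  after event 11 (t=48: DEC z by 6): {x=-11, y=9, z=30}

Answer: {x=-11, y=9, z=30}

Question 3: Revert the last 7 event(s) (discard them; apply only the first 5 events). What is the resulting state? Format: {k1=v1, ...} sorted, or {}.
Answer: {x=-9, z=44}

Derivation:
Keep first 5 events (discard last 7):
  after event 1 (t=2: SET z = 41): {z=41}
  after event 2 (t=6: SET z = 43): {z=43}
  after event 3 (t=9: INC z by 6): {z=49}
  after event 4 (t=11: DEC x by 9): {x=-9, z=49}
  after event 5 (t=20: DEC z by 5): {x=-9, z=44}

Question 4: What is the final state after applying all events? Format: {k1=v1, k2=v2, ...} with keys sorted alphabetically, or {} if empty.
Answer: {x=-11, y=23, z=30}

Derivation:
  after event 1 (t=2: SET z = 41): {z=41}
  after event 2 (t=6: SET z = 43): {z=43}
  after event 3 (t=9: INC z by 6): {z=49}
  after event 4 (t=11: DEC x by 9): {x=-9, z=49}
  after event 5 (t=20: DEC z by 5): {x=-9, z=44}
  after event 6 (t=22: INC y by 4): {x=-9, y=4, z=44}
  after event 7 (t=25: SET z = 32): {x=-9, y=4, z=32}
  after event 8 (t=33: DEC x by 2): {x=-11, y=4, z=32}
  after event 9 (t=40: INC z by 4): {x=-11, y=4, z=36}
  after event 10 (t=46: INC y by 5): {x=-11, y=9, z=36}
  after event 11 (t=48: DEC z by 6): {x=-11, y=9, z=30}
  after event 12 (t=55: INC y by 14): {x=-11, y=23, z=30}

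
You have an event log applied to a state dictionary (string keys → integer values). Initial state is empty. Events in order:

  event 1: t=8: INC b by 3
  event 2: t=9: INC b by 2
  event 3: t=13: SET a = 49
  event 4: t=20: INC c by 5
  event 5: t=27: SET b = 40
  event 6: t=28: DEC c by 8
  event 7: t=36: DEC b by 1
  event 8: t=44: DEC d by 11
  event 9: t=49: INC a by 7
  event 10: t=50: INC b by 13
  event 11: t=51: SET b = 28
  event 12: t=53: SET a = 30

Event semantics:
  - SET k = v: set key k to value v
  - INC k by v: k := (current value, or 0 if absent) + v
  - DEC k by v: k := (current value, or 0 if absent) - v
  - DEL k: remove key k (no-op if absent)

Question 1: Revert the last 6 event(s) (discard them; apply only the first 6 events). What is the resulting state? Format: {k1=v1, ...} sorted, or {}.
Keep first 6 events (discard last 6):
  after event 1 (t=8: INC b by 3): {b=3}
  after event 2 (t=9: INC b by 2): {b=5}
  after event 3 (t=13: SET a = 49): {a=49, b=5}
  after event 4 (t=20: INC c by 5): {a=49, b=5, c=5}
  after event 5 (t=27: SET b = 40): {a=49, b=40, c=5}
  after event 6 (t=28: DEC c by 8): {a=49, b=40, c=-3}

Answer: {a=49, b=40, c=-3}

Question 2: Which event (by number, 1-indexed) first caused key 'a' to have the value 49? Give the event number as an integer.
Answer: 3

Derivation:
Looking for first event where a becomes 49:
  event 3: a (absent) -> 49  <-- first match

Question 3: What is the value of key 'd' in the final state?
Track key 'd' through all 12 events:
  event 1 (t=8: INC b by 3): d unchanged
  event 2 (t=9: INC b by 2): d unchanged
  event 3 (t=13: SET a = 49): d unchanged
  event 4 (t=20: INC c by 5): d unchanged
  event 5 (t=27: SET b = 40): d unchanged
  event 6 (t=28: DEC c by 8): d unchanged
  event 7 (t=36: DEC b by 1): d unchanged
  event 8 (t=44: DEC d by 11): d (absent) -> -11
  event 9 (t=49: INC a by 7): d unchanged
  event 10 (t=50: INC b by 13): d unchanged
  event 11 (t=51: SET b = 28): d unchanged
  event 12 (t=53: SET a = 30): d unchanged
Final: d = -11

Answer: -11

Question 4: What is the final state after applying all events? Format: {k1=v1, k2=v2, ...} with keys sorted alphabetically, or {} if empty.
Answer: {a=30, b=28, c=-3, d=-11}

Derivation:
  after event 1 (t=8: INC b by 3): {b=3}
  after event 2 (t=9: INC b by 2): {b=5}
  after event 3 (t=13: SET a = 49): {a=49, b=5}
  after event 4 (t=20: INC c by 5): {a=49, b=5, c=5}
  after event 5 (t=27: SET b = 40): {a=49, b=40, c=5}
  after event 6 (t=28: DEC c by 8): {a=49, b=40, c=-3}
  after event 7 (t=36: DEC b by 1): {a=49, b=39, c=-3}
  after event 8 (t=44: DEC d by 11): {a=49, b=39, c=-3, d=-11}
  after event 9 (t=49: INC a by 7): {a=56, b=39, c=-3, d=-11}
  after event 10 (t=50: INC b by 13): {a=56, b=52, c=-3, d=-11}
  after event 11 (t=51: SET b = 28): {a=56, b=28, c=-3, d=-11}
  after event 12 (t=53: SET a = 30): {a=30, b=28, c=-3, d=-11}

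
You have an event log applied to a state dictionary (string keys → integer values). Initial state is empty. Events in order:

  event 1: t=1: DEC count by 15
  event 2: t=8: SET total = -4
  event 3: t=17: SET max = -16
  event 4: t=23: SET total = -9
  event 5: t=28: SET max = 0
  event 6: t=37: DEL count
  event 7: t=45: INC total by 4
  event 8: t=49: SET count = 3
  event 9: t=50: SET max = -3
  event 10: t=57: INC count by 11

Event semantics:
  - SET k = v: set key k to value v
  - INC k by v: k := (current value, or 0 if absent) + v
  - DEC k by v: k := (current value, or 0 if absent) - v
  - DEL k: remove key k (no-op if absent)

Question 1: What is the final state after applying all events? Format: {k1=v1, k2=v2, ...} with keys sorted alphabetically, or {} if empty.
Answer: {count=14, max=-3, total=-5}

Derivation:
  after event 1 (t=1: DEC count by 15): {count=-15}
  after event 2 (t=8: SET total = -4): {count=-15, total=-4}
  after event 3 (t=17: SET max = -16): {count=-15, max=-16, total=-4}
  after event 4 (t=23: SET total = -9): {count=-15, max=-16, total=-9}
  after event 5 (t=28: SET max = 0): {count=-15, max=0, total=-9}
  after event 6 (t=37: DEL count): {max=0, total=-9}
  after event 7 (t=45: INC total by 4): {max=0, total=-5}
  after event 8 (t=49: SET count = 3): {count=3, max=0, total=-5}
  after event 9 (t=50: SET max = -3): {count=3, max=-3, total=-5}
  after event 10 (t=57: INC count by 11): {count=14, max=-3, total=-5}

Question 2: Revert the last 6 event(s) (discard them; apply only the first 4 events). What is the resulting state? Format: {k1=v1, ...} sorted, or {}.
Answer: {count=-15, max=-16, total=-9}

Derivation:
Keep first 4 events (discard last 6):
  after event 1 (t=1: DEC count by 15): {count=-15}
  after event 2 (t=8: SET total = -4): {count=-15, total=-4}
  after event 3 (t=17: SET max = -16): {count=-15, max=-16, total=-4}
  after event 4 (t=23: SET total = -9): {count=-15, max=-16, total=-9}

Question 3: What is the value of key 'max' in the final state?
Answer: -3

Derivation:
Track key 'max' through all 10 events:
  event 1 (t=1: DEC count by 15): max unchanged
  event 2 (t=8: SET total = -4): max unchanged
  event 3 (t=17: SET max = -16): max (absent) -> -16
  event 4 (t=23: SET total = -9): max unchanged
  event 5 (t=28: SET max = 0): max -16 -> 0
  event 6 (t=37: DEL count): max unchanged
  event 7 (t=45: INC total by 4): max unchanged
  event 8 (t=49: SET count = 3): max unchanged
  event 9 (t=50: SET max = -3): max 0 -> -3
  event 10 (t=57: INC count by 11): max unchanged
Final: max = -3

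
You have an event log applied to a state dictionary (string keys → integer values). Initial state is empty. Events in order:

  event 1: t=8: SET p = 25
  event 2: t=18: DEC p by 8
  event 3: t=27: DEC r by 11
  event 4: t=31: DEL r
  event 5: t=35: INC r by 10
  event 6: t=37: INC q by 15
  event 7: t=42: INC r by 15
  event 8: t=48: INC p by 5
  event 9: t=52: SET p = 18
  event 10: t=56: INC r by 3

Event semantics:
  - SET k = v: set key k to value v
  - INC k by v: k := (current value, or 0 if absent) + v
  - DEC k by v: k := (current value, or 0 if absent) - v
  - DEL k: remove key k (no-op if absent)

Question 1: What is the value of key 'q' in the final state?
Answer: 15

Derivation:
Track key 'q' through all 10 events:
  event 1 (t=8: SET p = 25): q unchanged
  event 2 (t=18: DEC p by 8): q unchanged
  event 3 (t=27: DEC r by 11): q unchanged
  event 4 (t=31: DEL r): q unchanged
  event 5 (t=35: INC r by 10): q unchanged
  event 6 (t=37: INC q by 15): q (absent) -> 15
  event 7 (t=42: INC r by 15): q unchanged
  event 8 (t=48: INC p by 5): q unchanged
  event 9 (t=52: SET p = 18): q unchanged
  event 10 (t=56: INC r by 3): q unchanged
Final: q = 15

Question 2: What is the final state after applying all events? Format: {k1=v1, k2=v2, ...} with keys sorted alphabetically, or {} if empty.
  after event 1 (t=8: SET p = 25): {p=25}
  after event 2 (t=18: DEC p by 8): {p=17}
  after event 3 (t=27: DEC r by 11): {p=17, r=-11}
  after event 4 (t=31: DEL r): {p=17}
  after event 5 (t=35: INC r by 10): {p=17, r=10}
  after event 6 (t=37: INC q by 15): {p=17, q=15, r=10}
  after event 7 (t=42: INC r by 15): {p=17, q=15, r=25}
  after event 8 (t=48: INC p by 5): {p=22, q=15, r=25}
  after event 9 (t=52: SET p = 18): {p=18, q=15, r=25}
  after event 10 (t=56: INC r by 3): {p=18, q=15, r=28}

Answer: {p=18, q=15, r=28}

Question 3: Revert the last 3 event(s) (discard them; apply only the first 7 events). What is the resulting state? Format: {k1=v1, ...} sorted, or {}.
Answer: {p=17, q=15, r=25}

Derivation:
Keep first 7 events (discard last 3):
  after event 1 (t=8: SET p = 25): {p=25}
  after event 2 (t=18: DEC p by 8): {p=17}
  after event 3 (t=27: DEC r by 11): {p=17, r=-11}
  after event 4 (t=31: DEL r): {p=17}
  after event 5 (t=35: INC r by 10): {p=17, r=10}
  after event 6 (t=37: INC q by 15): {p=17, q=15, r=10}
  after event 7 (t=42: INC r by 15): {p=17, q=15, r=25}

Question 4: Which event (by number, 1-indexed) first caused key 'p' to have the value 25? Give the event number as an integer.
Looking for first event where p becomes 25:
  event 1: p (absent) -> 25  <-- first match

Answer: 1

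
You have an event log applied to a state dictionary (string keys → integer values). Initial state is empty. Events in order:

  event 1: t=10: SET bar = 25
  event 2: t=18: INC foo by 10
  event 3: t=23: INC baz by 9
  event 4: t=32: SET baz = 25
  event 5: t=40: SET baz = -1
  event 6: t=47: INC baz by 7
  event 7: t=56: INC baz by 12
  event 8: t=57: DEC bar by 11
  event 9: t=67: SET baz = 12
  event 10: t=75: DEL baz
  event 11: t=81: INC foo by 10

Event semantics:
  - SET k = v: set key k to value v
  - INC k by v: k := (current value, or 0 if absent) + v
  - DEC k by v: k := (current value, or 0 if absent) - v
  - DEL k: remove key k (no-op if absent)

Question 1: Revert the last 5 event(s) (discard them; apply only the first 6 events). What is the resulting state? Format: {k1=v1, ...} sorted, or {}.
Keep first 6 events (discard last 5):
  after event 1 (t=10: SET bar = 25): {bar=25}
  after event 2 (t=18: INC foo by 10): {bar=25, foo=10}
  after event 3 (t=23: INC baz by 9): {bar=25, baz=9, foo=10}
  after event 4 (t=32: SET baz = 25): {bar=25, baz=25, foo=10}
  after event 5 (t=40: SET baz = -1): {bar=25, baz=-1, foo=10}
  after event 6 (t=47: INC baz by 7): {bar=25, baz=6, foo=10}

Answer: {bar=25, baz=6, foo=10}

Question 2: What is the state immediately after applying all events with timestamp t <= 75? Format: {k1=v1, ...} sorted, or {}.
Answer: {bar=14, foo=10}

Derivation:
Apply events with t <= 75 (10 events):
  after event 1 (t=10: SET bar = 25): {bar=25}
  after event 2 (t=18: INC foo by 10): {bar=25, foo=10}
  after event 3 (t=23: INC baz by 9): {bar=25, baz=9, foo=10}
  after event 4 (t=32: SET baz = 25): {bar=25, baz=25, foo=10}
  after event 5 (t=40: SET baz = -1): {bar=25, baz=-1, foo=10}
  after event 6 (t=47: INC baz by 7): {bar=25, baz=6, foo=10}
  after event 7 (t=56: INC baz by 12): {bar=25, baz=18, foo=10}
  after event 8 (t=57: DEC bar by 11): {bar=14, baz=18, foo=10}
  after event 9 (t=67: SET baz = 12): {bar=14, baz=12, foo=10}
  after event 10 (t=75: DEL baz): {bar=14, foo=10}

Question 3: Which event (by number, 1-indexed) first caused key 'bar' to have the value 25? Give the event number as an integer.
Looking for first event where bar becomes 25:
  event 1: bar (absent) -> 25  <-- first match

Answer: 1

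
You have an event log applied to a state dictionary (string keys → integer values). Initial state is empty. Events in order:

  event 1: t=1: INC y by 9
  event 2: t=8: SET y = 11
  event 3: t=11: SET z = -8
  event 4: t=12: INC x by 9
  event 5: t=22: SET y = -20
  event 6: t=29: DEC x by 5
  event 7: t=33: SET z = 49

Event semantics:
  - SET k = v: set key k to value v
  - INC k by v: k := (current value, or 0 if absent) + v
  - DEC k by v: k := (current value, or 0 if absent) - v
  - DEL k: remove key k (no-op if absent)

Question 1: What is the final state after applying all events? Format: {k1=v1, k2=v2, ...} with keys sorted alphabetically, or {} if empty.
Answer: {x=4, y=-20, z=49}

Derivation:
  after event 1 (t=1: INC y by 9): {y=9}
  after event 2 (t=8: SET y = 11): {y=11}
  after event 3 (t=11: SET z = -8): {y=11, z=-8}
  after event 4 (t=12: INC x by 9): {x=9, y=11, z=-8}
  after event 5 (t=22: SET y = -20): {x=9, y=-20, z=-8}
  after event 6 (t=29: DEC x by 5): {x=4, y=-20, z=-8}
  after event 7 (t=33: SET z = 49): {x=4, y=-20, z=49}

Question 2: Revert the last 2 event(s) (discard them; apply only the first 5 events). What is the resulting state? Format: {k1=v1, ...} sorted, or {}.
Answer: {x=9, y=-20, z=-8}

Derivation:
Keep first 5 events (discard last 2):
  after event 1 (t=1: INC y by 9): {y=9}
  after event 2 (t=8: SET y = 11): {y=11}
  after event 3 (t=11: SET z = -8): {y=11, z=-8}
  after event 4 (t=12: INC x by 9): {x=9, y=11, z=-8}
  after event 5 (t=22: SET y = -20): {x=9, y=-20, z=-8}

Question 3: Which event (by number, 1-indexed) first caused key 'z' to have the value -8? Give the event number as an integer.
Answer: 3

Derivation:
Looking for first event where z becomes -8:
  event 3: z (absent) -> -8  <-- first match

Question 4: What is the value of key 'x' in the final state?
Track key 'x' through all 7 events:
  event 1 (t=1: INC y by 9): x unchanged
  event 2 (t=8: SET y = 11): x unchanged
  event 3 (t=11: SET z = -8): x unchanged
  event 4 (t=12: INC x by 9): x (absent) -> 9
  event 5 (t=22: SET y = -20): x unchanged
  event 6 (t=29: DEC x by 5): x 9 -> 4
  event 7 (t=33: SET z = 49): x unchanged
Final: x = 4

Answer: 4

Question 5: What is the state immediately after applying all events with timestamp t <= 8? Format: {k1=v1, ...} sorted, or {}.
Apply events with t <= 8 (2 events):
  after event 1 (t=1: INC y by 9): {y=9}
  after event 2 (t=8: SET y = 11): {y=11}

Answer: {y=11}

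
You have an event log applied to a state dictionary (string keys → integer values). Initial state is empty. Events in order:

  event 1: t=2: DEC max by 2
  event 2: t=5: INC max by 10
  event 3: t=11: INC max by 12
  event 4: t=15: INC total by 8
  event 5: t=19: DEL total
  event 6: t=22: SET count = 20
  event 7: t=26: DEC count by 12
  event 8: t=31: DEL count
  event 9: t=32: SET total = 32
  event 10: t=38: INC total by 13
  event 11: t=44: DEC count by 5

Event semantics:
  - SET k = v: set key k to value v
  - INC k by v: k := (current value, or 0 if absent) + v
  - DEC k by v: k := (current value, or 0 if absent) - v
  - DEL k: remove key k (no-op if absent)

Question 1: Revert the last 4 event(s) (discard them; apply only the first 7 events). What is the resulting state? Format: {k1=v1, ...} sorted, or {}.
Keep first 7 events (discard last 4):
  after event 1 (t=2: DEC max by 2): {max=-2}
  after event 2 (t=5: INC max by 10): {max=8}
  after event 3 (t=11: INC max by 12): {max=20}
  after event 4 (t=15: INC total by 8): {max=20, total=8}
  after event 5 (t=19: DEL total): {max=20}
  after event 6 (t=22: SET count = 20): {count=20, max=20}
  after event 7 (t=26: DEC count by 12): {count=8, max=20}

Answer: {count=8, max=20}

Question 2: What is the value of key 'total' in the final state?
Track key 'total' through all 11 events:
  event 1 (t=2: DEC max by 2): total unchanged
  event 2 (t=5: INC max by 10): total unchanged
  event 3 (t=11: INC max by 12): total unchanged
  event 4 (t=15: INC total by 8): total (absent) -> 8
  event 5 (t=19: DEL total): total 8 -> (absent)
  event 6 (t=22: SET count = 20): total unchanged
  event 7 (t=26: DEC count by 12): total unchanged
  event 8 (t=31: DEL count): total unchanged
  event 9 (t=32: SET total = 32): total (absent) -> 32
  event 10 (t=38: INC total by 13): total 32 -> 45
  event 11 (t=44: DEC count by 5): total unchanged
Final: total = 45

Answer: 45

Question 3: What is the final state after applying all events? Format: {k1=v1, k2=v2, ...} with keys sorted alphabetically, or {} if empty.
  after event 1 (t=2: DEC max by 2): {max=-2}
  after event 2 (t=5: INC max by 10): {max=8}
  after event 3 (t=11: INC max by 12): {max=20}
  after event 4 (t=15: INC total by 8): {max=20, total=8}
  after event 5 (t=19: DEL total): {max=20}
  after event 6 (t=22: SET count = 20): {count=20, max=20}
  after event 7 (t=26: DEC count by 12): {count=8, max=20}
  after event 8 (t=31: DEL count): {max=20}
  after event 9 (t=32: SET total = 32): {max=20, total=32}
  after event 10 (t=38: INC total by 13): {max=20, total=45}
  after event 11 (t=44: DEC count by 5): {count=-5, max=20, total=45}

Answer: {count=-5, max=20, total=45}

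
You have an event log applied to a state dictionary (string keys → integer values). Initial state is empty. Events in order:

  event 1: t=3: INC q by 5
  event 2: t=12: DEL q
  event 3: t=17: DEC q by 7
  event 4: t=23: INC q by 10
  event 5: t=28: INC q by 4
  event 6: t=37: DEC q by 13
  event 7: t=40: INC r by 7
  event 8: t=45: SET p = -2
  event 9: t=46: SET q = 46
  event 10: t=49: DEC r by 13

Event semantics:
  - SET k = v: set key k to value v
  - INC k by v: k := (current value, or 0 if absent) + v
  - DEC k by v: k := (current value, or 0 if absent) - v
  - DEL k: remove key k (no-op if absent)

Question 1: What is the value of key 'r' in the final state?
Track key 'r' through all 10 events:
  event 1 (t=3: INC q by 5): r unchanged
  event 2 (t=12: DEL q): r unchanged
  event 3 (t=17: DEC q by 7): r unchanged
  event 4 (t=23: INC q by 10): r unchanged
  event 5 (t=28: INC q by 4): r unchanged
  event 6 (t=37: DEC q by 13): r unchanged
  event 7 (t=40: INC r by 7): r (absent) -> 7
  event 8 (t=45: SET p = -2): r unchanged
  event 9 (t=46: SET q = 46): r unchanged
  event 10 (t=49: DEC r by 13): r 7 -> -6
Final: r = -6

Answer: -6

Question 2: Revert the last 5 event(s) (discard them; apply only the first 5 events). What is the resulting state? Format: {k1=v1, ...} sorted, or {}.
Answer: {q=7}

Derivation:
Keep first 5 events (discard last 5):
  after event 1 (t=3: INC q by 5): {q=5}
  after event 2 (t=12: DEL q): {}
  after event 3 (t=17: DEC q by 7): {q=-7}
  after event 4 (t=23: INC q by 10): {q=3}
  after event 5 (t=28: INC q by 4): {q=7}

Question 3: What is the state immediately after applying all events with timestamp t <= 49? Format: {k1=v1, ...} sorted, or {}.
Answer: {p=-2, q=46, r=-6}

Derivation:
Apply events with t <= 49 (10 events):
  after event 1 (t=3: INC q by 5): {q=5}
  after event 2 (t=12: DEL q): {}
  after event 3 (t=17: DEC q by 7): {q=-7}
  after event 4 (t=23: INC q by 10): {q=3}
  after event 5 (t=28: INC q by 4): {q=7}
  after event 6 (t=37: DEC q by 13): {q=-6}
  after event 7 (t=40: INC r by 7): {q=-6, r=7}
  after event 8 (t=45: SET p = -2): {p=-2, q=-6, r=7}
  after event 9 (t=46: SET q = 46): {p=-2, q=46, r=7}
  after event 10 (t=49: DEC r by 13): {p=-2, q=46, r=-6}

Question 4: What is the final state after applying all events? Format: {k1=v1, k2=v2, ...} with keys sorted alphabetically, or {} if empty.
  after event 1 (t=3: INC q by 5): {q=5}
  after event 2 (t=12: DEL q): {}
  after event 3 (t=17: DEC q by 7): {q=-7}
  after event 4 (t=23: INC q by 10): {q=3}
  after event 5 (t=28: INC q by 4): {q=7}
  after event 6 (t=37: DEC q by 13): {q=-6}
  after event 7 (t=40: INC r by 7): {q=-6, r=7}
  after event 8 (t=45: SET p = -2): {p=-2, q=-6, r=7}
  after event 9 (t=46: SET q = 46): {p=-2, q=46, r=7}
  after event 10 (t=49: DEC r by 13): {p=-2, q=46, r=-6}

Answer: {p=-2, q=46, r=-6}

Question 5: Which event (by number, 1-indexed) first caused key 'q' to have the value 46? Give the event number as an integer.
Looking for first event where q becomes 46:
  event 1: q = 5
  event 2: q = (absent)
  event 3: q = -7
  event 4: q = 3
  event 5: q = 7
  event 6: q = -6
  event 7: q = -6
  event 8: q = -6
  event 9: q -6 -> 46  <-- first match

Answer: 9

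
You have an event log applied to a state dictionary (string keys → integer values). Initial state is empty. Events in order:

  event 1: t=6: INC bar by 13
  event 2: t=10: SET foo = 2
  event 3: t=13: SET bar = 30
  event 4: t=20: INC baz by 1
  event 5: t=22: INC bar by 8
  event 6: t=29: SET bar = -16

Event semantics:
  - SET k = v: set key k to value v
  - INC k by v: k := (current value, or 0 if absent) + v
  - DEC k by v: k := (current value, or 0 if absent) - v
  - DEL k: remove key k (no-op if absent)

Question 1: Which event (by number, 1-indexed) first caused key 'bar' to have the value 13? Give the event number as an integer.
Answer: 1

Derivation:
Looking for first event where bar becomes 13:
  event 1: bar (absent) -> 13  <-- first match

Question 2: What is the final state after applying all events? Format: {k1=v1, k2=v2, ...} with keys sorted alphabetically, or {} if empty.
Answer: {bar=-16, baz=1, foo=2}

Derivation:
  after event 1 (t=6: INC bar by 13): {bar=13}
  after event 2 (t=10: SET foo = 2): {bar=13, foo=2}
  after event 3 (t=13: SET bar = 30): {bar=30, foo=2}
  after event 4 (t=20: INC baz by 1): {bar=30, baz=1, foo=2}
  after event 5 (t=22: INC bar by 8): {bar=38, baz=1, foo=2}
  after event 6 (t=29: SET bar = -16): {bar=-16, baz=1, foo=2}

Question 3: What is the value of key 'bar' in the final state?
Answer: -16

Derivation:
Track key 'bar' through all 6 events:
  event 1 (t=6: INC bar by 13): bar (absent) -> 13
  event 2 (t=10: SET foo = 2): bar unchanged
  event 3 (t=13: SET bar = 30): bar 13 -> 30
  event 4 (t=20: INC baz by 1): bar unchanged
  event 5 (t=22: INC bar by 8): bar 30 -> 38
  event 6 (t=29: SET bar = -16): bar 38 -> -16
Final: bar = -16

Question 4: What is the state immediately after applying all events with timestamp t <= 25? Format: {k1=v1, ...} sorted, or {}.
Apply events with t <= 25 (5 events):
  after event 1 (t=6: INC bar by 13): {bar=13}
  after event 2 (t=10: SET foo = 2): {bar=13, foo=2}
  after event 3 (t=13: SET bar = 30): {bar=30, foo=2}
  after event 4 (t=20: INC baz by 1): {bar=30, baz=1, foo=2}
  after event 5 (t=22: INC bar by 8): {bar=38, baz=1, foo=2}

Answer: {bar=38, baz=1, foo=2}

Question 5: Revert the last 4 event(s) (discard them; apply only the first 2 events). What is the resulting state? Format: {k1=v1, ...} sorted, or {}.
Answer: {bar=13, foo=2}

Derivation:
Keep first 2 events (discard last 4):
  after event 1 (t=6: INC bar by 13): {bar=13}
  after event 2 (t=10: SET foo = 2): {bar=13, foo=2}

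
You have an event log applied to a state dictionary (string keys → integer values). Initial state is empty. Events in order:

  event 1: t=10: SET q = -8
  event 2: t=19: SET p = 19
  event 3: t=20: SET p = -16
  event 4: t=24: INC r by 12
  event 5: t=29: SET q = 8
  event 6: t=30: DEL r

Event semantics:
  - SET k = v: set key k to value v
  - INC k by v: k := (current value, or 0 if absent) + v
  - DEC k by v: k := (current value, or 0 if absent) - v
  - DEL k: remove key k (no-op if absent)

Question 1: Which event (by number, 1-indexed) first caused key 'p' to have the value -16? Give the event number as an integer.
Looking for first event where p becomes -16:
  event 2: p = 19
  event 3: p 19 -> -16  <-- first match

Answer: 3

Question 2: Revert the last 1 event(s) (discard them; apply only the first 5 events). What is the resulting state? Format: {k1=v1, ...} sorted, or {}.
Keep first 5 events (discard last 1):
  after event 1 (t=10: SET q = -8): {q=-8}
  after event 2 (t=19: SET p = 19): {p=19, q=-8}
  after event 3 (t=20: SET p = -16): {p=-16, q=-8}
  after event 4 (t=24: INC r by 12): {p=-16, q=-8, r=12}
  after event 5 (t=29: SET q = 8): {p=-16, q=8, r=12}

Answer: {p=-16, q=8, r=12}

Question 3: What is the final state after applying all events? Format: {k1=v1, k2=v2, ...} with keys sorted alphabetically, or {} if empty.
Answer: {p=-16, q=8}

Derivation:
  after event 1 (t=10: SET q = -8): {q=-8}
  after event 2 (t=19: SET p = 19): {p=19, q=-8}
  after event 3 (t=20: SET p = -16): {p=-16, q=-8}
  after event 4 (t=24: INC r by 12): {p=-16, q=-8, r=12}
  after event 5 (t=29: SET q = 8): {p=-16, q=8, r=12}
  after event 6 (t=30: DEL r): {p=-16, q=8}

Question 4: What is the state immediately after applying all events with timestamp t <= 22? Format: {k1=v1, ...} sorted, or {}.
Apply events with t <= 22 (3 events):
  after event 1 (t=10: SET q = -8): {q=-8}
  after event 2 (t=19: SET p = 19): {p=19, q=-8}
  after event 3 (t=20: SET p = -16): {p=-16, q=-8}

Answer: {p=-16, q=-8}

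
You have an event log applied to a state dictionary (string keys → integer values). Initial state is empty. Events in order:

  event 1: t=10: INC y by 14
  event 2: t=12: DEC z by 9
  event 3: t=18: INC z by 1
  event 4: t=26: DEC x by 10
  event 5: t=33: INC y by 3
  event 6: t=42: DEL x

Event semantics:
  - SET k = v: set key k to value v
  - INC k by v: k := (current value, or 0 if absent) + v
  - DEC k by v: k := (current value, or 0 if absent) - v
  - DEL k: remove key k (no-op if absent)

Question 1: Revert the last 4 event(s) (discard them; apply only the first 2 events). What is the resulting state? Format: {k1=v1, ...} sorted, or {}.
Keep first 2 events (discard last 4):
  after event 1 (t=10: INC y by 14): {y=14}
  after event 2 (t=12: DEC z by 9): {y=14, z=-9}

Answer: {y=14, z=-9}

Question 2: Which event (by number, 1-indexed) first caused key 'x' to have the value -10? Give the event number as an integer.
Answer: 4

Derivation:
Looking for first event where x becomes -10:
  event 4: x (absent) -> -10  <-- first match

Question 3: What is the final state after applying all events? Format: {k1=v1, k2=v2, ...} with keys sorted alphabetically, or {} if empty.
  after event 1 (t=10: INC y by 14): {y=14}
  after event 2 (t=12: DEC z by 9): {y=14, z=-9}
  after event 3 (t=18: INC z by 1): {y=14, z=-8}
  after event 4 (t=26: DEC x by 10): {x=-10, y=14, z=-8}
  after event 5 (t=33: INC y by 3): {x=-10, y=17, z=-8}
  after event 6 (t=42: DEL x): {y=17, z=-8}

Answer: {y=17, z=-8}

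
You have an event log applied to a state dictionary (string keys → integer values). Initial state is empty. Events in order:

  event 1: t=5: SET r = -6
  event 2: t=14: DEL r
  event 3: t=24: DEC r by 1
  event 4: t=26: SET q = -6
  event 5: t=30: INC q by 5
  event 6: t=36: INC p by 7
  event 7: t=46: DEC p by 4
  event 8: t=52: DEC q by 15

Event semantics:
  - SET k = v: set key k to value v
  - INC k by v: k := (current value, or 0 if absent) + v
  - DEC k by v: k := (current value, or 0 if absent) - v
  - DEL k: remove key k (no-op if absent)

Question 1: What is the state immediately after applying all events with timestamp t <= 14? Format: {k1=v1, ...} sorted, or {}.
Apply events with t <= 14 (2 events):
  after event 1 (t=5: SET r = -6): {r=-6}
  after event 2 (t=14: DEL r): {}

Answer: {}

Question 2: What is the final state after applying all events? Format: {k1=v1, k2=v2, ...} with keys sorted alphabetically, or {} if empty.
  after event 1 (t=5: SET r = -6): {r=-6}
  after event 2 (t=14: DEL r): {}
  after event 3 (t=24: DEC r by 1): {r=-1}
  after event 4 (t=26: SET q = -6): {q=-6, r=-1}
  after event 5 (t=30: INC q by 5): {q=-1, r=-1}
  after event 6 (t=36: INC p by 7): {p=7, q=-1, r=-1}
  after event 7 (t=46: DEC p by 4): {p=3, q=-1, r=-1}
  after event 8 (t=52: DEC q by 15): {p=3, q=-16, r=-1}

Answer: {p=3, q=-16, r=-1}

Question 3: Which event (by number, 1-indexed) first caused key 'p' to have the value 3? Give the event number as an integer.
Answer: 7

Derivation:
Looking for first event where p becomes 3:
  event 6: p = 7
  event 7: p 7 -> 3  <-- first match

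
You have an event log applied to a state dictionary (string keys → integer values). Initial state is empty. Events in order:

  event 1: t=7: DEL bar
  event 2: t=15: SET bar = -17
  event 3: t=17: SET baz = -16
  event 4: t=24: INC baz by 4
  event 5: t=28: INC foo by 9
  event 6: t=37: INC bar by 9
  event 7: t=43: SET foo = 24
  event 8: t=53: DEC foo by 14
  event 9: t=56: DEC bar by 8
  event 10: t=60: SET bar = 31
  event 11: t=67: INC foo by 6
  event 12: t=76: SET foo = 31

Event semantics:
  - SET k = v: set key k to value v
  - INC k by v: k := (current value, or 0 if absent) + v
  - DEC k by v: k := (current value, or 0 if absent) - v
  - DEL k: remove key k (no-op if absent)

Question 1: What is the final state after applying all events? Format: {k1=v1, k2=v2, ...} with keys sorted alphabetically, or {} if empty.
  after event 1 (t=7: DEL bar): {}
  after event 2 (t=15: SET bar = -17): {bar=-17}
  after event 3 (t=17: SET baz = -16): {bar=-17, baz=-16}
  after event 4 (t=24: INC baz by 4): {bar=-17, baz=-12}
  after event 5 (t=28: INC foo by 9): {bar=-17, baz=-12, foo=9}
  after event 6 (t=37: INC bar by 9): {bar=-8, baz=-12, foo=9}
  after event 7 (t=43: SET foo = 24): {bar=-8, baz=-12, foo=24}
  after event 8 (t=53: DEC foo by 14): {bar=-8, baz=-12, foo=10}
  after event 9 (t=56: DEC bar by 8): {bar=-16, baz=-12, foo=10}
  after event 10 (t=60: SET bar = 31): {bar=31, baz=-12, foo=10}
  after event 11 (t=67: INC foo by 6): {bar=31, baz=-12, foo=16}
  after event 12 (t=76: SET foo = 31): {bar=31, baz=-12, foo=31}

Answer: {bar=31, baz=-12, foo=31}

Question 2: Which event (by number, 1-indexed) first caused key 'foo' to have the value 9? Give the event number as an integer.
Answer: 5

Derivation:
Looking for first event where foo becomes 9:
  event 5: foo (absent) -> 9  <-- first match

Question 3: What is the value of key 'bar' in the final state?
Answer: 31

Derivation:
Track key 'bar' through all 12 events:
  event 1 (t=7: DEL bar): bar (absent) -> (absent)
  event 2 (t=15: SET bar = -17): bar (absent) -> -17
  event 3 (t=17: SET baz = -16): bar unchanged
  event 4 (t=24: INC baz by 4): bar unchanged
  event 5 (t=28: INC foo by 9): bar unchanged
  event 6 (t=37: INC bar by 9): bar -17 -> -8
  event 7 (t=43: SET foo = 24): bar unchanged
  event 8 (t=53: DEC foo by 14): bar unchanged
  event 9 (t=56: DEC bar by 8): bar -8 -> -16
  event 10 (t=60: SET bar = 31): bar -16 -> 31
  event 11 (t=67: INC foo by 6): bar unchanged
  event 12 (t=76: SET foo = 31): bar unchanged
Final: bar = 31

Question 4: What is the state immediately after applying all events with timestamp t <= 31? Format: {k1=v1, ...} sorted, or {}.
Answer: {bar=-17, baz=-12, foo=9}

Derivation:
Apply events with t <= 31 (5 events):
  after event 1 (t=7: DEL bar): {}
  after event 2 (t=15: SET bar = -17): {bar=-17}
  after event 3 (t=17: SET baz = -16): {bar=-17, baz=-16}
  after event 4 (t=24: INC baz by 4): {bar=-17, baz=-12}
  after event 5 (t=28: INC foo by 9): {bar=-17, baz=-12, foo=9}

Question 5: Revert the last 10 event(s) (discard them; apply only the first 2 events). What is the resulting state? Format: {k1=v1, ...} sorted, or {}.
Answer: {bar=-17}

Derivation:
Keep first 2 events (discard last 10):
  after event 1 (t=7: DEL bar): {}
  after event 2 (t=15: SET bar = -17): {bar=-17}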